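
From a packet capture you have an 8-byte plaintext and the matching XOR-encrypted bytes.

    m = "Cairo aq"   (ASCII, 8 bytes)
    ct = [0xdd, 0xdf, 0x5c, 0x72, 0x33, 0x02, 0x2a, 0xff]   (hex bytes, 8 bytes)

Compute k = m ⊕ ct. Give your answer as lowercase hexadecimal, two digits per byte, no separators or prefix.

9ebe35005c224b8e

Since ct = m ⊕ k, XORing both sides with m gives k = m ⊕ ct.
byte 0: 43 XOR dd = 9e
byte 1: 61 XOR df = be
byte 2: 69 XOR 5c = 35
byte 3: 72 XOR 72 = 00
byte 4: 6f XOR 33 = 5c
byte 5: 20 XOR 02 = 22
byte 6: 61 XOR 2a = 4b
byte 7: 71 XOR ff = 8e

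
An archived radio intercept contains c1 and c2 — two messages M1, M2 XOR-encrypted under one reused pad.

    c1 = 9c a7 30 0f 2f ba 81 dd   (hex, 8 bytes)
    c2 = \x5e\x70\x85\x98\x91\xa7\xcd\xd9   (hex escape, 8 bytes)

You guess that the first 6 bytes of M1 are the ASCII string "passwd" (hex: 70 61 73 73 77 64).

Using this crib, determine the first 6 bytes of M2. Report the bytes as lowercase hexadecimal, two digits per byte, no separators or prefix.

First, c1 ⊕ c2 = (M1 ⊕ K) ⊕ (M2 ⊕ K) = M1 ⊕ M2, so the key drops out. Then M2 = (M1 ⊕ M2) ⊕ M1 over the first 6 bytes.
byte 0: (9c ^ 5e) ^ 70 = c2 ^ 70 = b2
byte 1: (a7 ^ 70) ^ 61 = d7 ^ 61 = b6
byte 2: (30 ^ 85) ^ 73 = b5 ^ 73 = c6
byte 3: (0f ^ 98) ^ 73 = 97 ^ 73 = e4
byte 4: (2f ^ 91) ^ 77 = be ^ 77 = c9
byte 5: (ba ^ a7) ^ 64 = 1d ^ 64 = 79

b2b6c6e4c979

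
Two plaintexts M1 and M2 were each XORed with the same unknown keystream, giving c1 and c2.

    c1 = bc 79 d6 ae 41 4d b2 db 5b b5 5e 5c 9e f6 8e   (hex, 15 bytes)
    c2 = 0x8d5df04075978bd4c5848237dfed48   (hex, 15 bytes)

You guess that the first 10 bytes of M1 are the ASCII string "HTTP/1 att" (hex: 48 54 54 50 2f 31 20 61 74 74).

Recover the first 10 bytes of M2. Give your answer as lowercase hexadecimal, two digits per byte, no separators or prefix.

797072be1beb196eea45

First, c1 ⊕ c2 = (M1 ⊕ K) ⊕ (M2 ⊕ K) = M1 ⊕ M2, so the key drops out. Then M2 = (M1 ⊕ M2) ⊕ M1 over the first 10 bytes.
byte 0: (bc ^ 8d) ^ 48 = 31 ^ 48 = 79
byte 1: (79 ^ 5d) ^ 54 = 24 ^ 54 = 70
byte 2: (d6 ^ f0) ^ 54 = 26 ^ 54 = 72
byte 3: (ae ^ 40) ^ 50 = ee ^ 50 = be
byte 4: (41 ^ 75) ^ 2f = 34 ^ 2f = 1b
byte 5: (4d ^ 97) ^ 31 = da ^ 31 = eb
byte 6: (b2 ^ 8b) ^ 20 = 39 ^ 20 = 19
byte 7: (db ^ d4) ^ 61 = 0f ^ 61 = 6e
byte 8: (5b ^ c5) ^ 74 = 9e ^ 74 = ea
byte 9: (b5 ^ 84) ^ 74 = 31 ^ 74 = 45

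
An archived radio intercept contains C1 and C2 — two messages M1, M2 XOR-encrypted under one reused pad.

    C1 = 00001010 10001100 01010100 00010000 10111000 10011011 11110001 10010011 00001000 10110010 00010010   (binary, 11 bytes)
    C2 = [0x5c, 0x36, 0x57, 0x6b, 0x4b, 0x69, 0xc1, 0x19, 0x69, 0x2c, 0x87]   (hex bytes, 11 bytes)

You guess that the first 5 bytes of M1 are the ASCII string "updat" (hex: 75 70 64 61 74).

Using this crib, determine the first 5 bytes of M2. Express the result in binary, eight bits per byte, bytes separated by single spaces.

First, C1 ⊕ C2 = (M1 ⊕ K) ⊕ (M2 ⊕ K) = M1 ⊕ M2, so the key drops out. Then M2 = (M1 ⊕ M2) ⊕ M1 over the first 5 bytes.
byte 0: (0a XOR 5c) XOR 75 = 56 XOR 75 = 23
byte 1: (8c XOR 36) XOR 70 = ba XOR 70 = ca
byte 2: (54 XOR 57) XOR 64 = 03 XOR 64 = 67
byte 3: (10 XOR 6b) XOR 61 = 7b XOR 61 = 1a
byte 4: (b8 XOR 4b) XOR 74 = f3 XOR 74 = 87

00100011 11001010 01100111 00011010 10000111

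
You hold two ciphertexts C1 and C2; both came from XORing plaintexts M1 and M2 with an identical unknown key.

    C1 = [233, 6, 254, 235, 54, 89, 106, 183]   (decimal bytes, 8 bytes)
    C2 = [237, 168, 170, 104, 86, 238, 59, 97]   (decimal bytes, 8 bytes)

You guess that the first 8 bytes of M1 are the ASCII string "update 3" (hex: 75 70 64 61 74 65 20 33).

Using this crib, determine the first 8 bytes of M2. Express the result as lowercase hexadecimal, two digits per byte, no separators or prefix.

First, C1 ⊕ C2 = (M1 ⊕ K) ⊕ (M2 ⊕ K) = M1 ⊕ M2, so the key drops out. Then M2 = (M1 ⊕ M2) ⊕ M1 over the first 8 bytes.
byte 0: (e9 ^ ed) ^ 75 = 04 ^ 75 = 71
byte 1: (06 ^ a8) ^ 70 = ae ^ 70 = de
byte 2: (fe ^ aa) ^ 64 = 54 ^ 64 = 30
byte 3: (eb ^ 68) ^ 61 = 83 ^ 61 = e2
byte 4: (36 ^ 56) ^ 74 = 60 ^ 74 = 14
byte 5: (59 ^ ee) ^ 65 = b7 ^ 65 = d2
byte 6: (6a ^ 3b) ^ 20 = 51 ^ 20 = 71
byte 7: (b7 ^ 61) ^ 33 = d6 ^ 33 = e5

71de30e214d271e5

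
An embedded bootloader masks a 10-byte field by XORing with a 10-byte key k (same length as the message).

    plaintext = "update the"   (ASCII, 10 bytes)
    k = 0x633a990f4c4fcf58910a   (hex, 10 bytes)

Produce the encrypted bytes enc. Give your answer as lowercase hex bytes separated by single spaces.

16 4a fd 6e 38 2a ef 2c f9 6f

byte 0: 75 ⊕ 63 = 16
byte 1: 70 ⊕ 3a = 4a
byte 2: 64 ⊕ 99 = fd
byte 3: 61 ⊕ 0f = 6e
byte 4: 74 ⊕ 4c = 38
byte 5: 65 ⊕ 4f = 2a
byte 6: 20 ⊕ cf = ef
byte 7: 74 ⊕ 58 = 2c
byte 8: 68 ⊕ 91 = f9
byte 9: 65 ⊕ 0a = 6f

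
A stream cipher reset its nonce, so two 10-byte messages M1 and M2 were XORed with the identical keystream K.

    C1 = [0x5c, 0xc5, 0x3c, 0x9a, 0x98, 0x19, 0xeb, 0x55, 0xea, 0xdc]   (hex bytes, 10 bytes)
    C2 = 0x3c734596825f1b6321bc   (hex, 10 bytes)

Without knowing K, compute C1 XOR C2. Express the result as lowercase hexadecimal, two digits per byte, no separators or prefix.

C1 ⊕ C2 = (M1 ⊕ K) ⊕ (M2 ⊕ K) = M1 ⊕ M2 — the shared key cancels under XOR.
 92 XOR  60 =  96
197 XOR 115 = 182
 60 XOR  69 = 121
154 XOR 150 =  12
152 XOR 130 =  26
 25 XOR  95 =  70
235 XOR  27 = 240
 85 XOR  99 =  54
234 XOR  33 = 203
220 XOR 188 =  96

60b6790c1a46f036cb60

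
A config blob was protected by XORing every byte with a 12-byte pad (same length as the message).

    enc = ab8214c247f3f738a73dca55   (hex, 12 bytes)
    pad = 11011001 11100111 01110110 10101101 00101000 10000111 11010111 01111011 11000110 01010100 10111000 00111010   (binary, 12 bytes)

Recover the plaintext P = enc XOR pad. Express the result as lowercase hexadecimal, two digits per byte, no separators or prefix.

7265626f6f7420436169726f

XOR is its own inverse, so applying the key byte-wise gives the result directly.
ab ⊕ d9 = 72
82 ⊕ e7 = 65
14 ⊕ 76 = 62
c2 ⊕ ad = 6f
47 ⊕ 28 = 6f
f3 ⊕ 87 = 74
f7 ⊕ d7 = 20
38 ⊕ 7b = 43
a7 ⊕ c6 = 61
3d ⊕ 54 = 69
ca ⊕ b8 = 72
55 ⊕ 3a = 6f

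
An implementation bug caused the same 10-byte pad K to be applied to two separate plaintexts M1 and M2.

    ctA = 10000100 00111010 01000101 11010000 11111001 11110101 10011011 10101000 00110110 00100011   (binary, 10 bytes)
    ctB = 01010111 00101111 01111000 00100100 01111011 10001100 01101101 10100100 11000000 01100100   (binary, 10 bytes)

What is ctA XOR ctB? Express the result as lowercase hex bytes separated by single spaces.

d3 15 3d f4 82 79 f6 0c f6 47

ctA ⊕ ctB = (M1 ⊕ K) ⊕ (M2 ⊕ K) = M1 ⊕ M2 — the shared key cancels under XOR.
132 ⊕  87 = 211
 58 ⊕  47 =  21
 69 ⊕ 120 =  61
208 ⊕  36 = 244
249 ⊕ 123 = 130
245 ⊕ 140 = 121
155 ⊕ 109 = 246
168 ⊕ 164 =  12
 54 ⊕ 192 = 246
 35 ⊕ 100 =  71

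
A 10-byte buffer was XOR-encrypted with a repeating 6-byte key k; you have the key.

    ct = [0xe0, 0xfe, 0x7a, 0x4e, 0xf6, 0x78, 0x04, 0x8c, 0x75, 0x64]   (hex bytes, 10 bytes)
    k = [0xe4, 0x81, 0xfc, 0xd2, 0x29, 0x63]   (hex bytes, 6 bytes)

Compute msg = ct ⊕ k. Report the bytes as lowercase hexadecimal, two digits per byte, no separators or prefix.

047f869cdf1be00d89b6

The 6-byte key repeats, so the effective keystream is e4 81 fc d2 29 63 e4 81 fc d2.
byte 0: e0 ^ e4 = 04
byte 1: fe ^ 81 = 7f
byte 2: 7a ^ fc = 86
byte 3: 4e ^ d2 = 9c
byte 4: f6 ^ 29 = df
byte 5: 78 ^ 63 = 1b
byte 6: 04 ^ e4 = e0
byte 7: 8c ^ 81 = 0d
byte 8: 75 ^ fc = 89
byte 9: 64 ^ d2 = b6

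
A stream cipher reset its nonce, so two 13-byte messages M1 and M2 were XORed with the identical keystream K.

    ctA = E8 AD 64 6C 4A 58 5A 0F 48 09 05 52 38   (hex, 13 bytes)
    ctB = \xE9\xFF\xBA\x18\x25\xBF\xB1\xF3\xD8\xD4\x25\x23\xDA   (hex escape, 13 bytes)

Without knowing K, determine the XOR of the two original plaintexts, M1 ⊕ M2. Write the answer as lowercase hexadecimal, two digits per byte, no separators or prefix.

ctA ⊕ ctB = (M1 ⊕ K) ⊕ (M2 ⊕ K) = M1 ⊕ M2 — the shared key cancels under XOR.
232 XOR 233 =   1
173 XOR 255 =  82
100 XOR 186 = 222
108 XOR  24 = 116
 74 XOR  37 = 111
 88 XOR 191 = 231
 90 XOR 177 = 235
 15 XOR 243 = 252
 72 XOR 216 = 144
  9 XOR 212 = 221
  5 XOR  37 =  32
 82 XOR  35 = 113
 56 XOR 218 = 226

0152de746fe7ebfc90dd2071e2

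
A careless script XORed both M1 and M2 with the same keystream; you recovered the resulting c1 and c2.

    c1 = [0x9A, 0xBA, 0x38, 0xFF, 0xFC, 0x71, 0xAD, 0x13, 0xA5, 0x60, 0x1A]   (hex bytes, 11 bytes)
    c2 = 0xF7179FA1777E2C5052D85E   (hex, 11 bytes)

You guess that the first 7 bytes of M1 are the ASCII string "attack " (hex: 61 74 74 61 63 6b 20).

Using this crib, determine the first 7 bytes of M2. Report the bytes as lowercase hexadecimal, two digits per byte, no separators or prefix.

0cd9d33fe864a1

First, c1 ⊕ c2 = (M1 ⊕ K) ⊕ (M2 ⊕ K) = M1 ⊕ M2, so the key drops out. Then M2 = (M1 ⊕ M2) ⊕ M1 over the first 7 bytes.
byte 0: (9a xor f7) xor 61 = 6d xor 61 = 0c
byte 1: (ba xor 17) xor 74 = ad xor 74 = d9
byte 2: (38 xor 9f) xor 74 = a7 xor 74 = d3
byte 3: (ff xor a1) xor 61 = 5e xor 61 = 3f
byte 4: (fc xor 77) xor 63 = 8b xor 63 = e8
byte 5: (71 xor 7e) xor 6b = 0f xor 6b = 64
byte 6: (ad xor 2c) xor 20 = 81 xor 20 = a1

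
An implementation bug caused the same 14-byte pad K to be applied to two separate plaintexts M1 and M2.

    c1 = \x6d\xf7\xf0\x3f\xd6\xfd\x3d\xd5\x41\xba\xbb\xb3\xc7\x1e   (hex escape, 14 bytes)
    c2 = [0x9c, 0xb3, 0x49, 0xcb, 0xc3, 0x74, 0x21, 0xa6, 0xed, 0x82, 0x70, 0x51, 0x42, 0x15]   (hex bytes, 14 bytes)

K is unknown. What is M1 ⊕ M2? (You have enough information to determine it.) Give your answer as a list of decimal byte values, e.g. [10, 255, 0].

[241, 68, 185, 244, 21, 137, 28, 115, 172, 56, 203, 226, 133, 11]

c1 ⊕ c2 = (M1 ⊕ K) ⊕ (M2 ⊕ K) = M1 ⊕ M2 — the shared key cancels under XOR.
byte 0: 109 XOR 156 = 241
byte 1: 247 XOR 179 =  68
byte 2: 240 XOR  73 = 185
byte 3:  63 XOR 203 = 244
byte 4: 214 XOR 195 =  21
byte 5: 253 XOR 116 = 137
byte 6:  61 XOR  33 =  28
byte 7: 213 XOR 166 = 115
byte 8:  65 XOR 237 = 172
byte 9: 186 XOR 130 =  56
byte 10: 187 XOR 112 = 203
byte 11: 179 XOR  81 = 226
byte 12: 199 XOR  66 = 133
byte 13:  30 XOR  21 =  11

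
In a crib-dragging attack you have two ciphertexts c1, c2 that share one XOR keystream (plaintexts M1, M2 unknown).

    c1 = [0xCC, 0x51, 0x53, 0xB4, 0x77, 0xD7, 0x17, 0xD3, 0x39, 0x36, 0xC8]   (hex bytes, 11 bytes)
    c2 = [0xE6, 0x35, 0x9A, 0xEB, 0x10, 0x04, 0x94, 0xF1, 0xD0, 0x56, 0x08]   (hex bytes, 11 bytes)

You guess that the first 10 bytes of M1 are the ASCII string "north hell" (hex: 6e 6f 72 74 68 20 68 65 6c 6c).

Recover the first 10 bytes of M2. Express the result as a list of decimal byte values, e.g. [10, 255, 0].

[68, 11, 187, 43, 15, 243, 235, 71, 133, 12]

First, c1 ⊕ c2 = (M1 ⊕ K) ⊕ (M2 ⊕ K) = M1 ⊕ M2, so the key drops out. Then M2 = (M1 ⊕ M2) ⊕ M1 over the first 10 bytes.
byte 0: (cc ⊕ e6) ⊕ 6e = 2a ⊕ 6e = 44
byte 1: (51 ⊕ 35) ⊕ 6f = 64 ⊕ 6f = 0b
byte 2: (53 ⊕ 9a) ⊕ 72 = c9 ⊕ 72 = bb
byte 3: (b4 ⊕ eb) ⊕ 74 = 5f ⊕ 74 = 2b
byte 4: (77 ⊕ 10) ⊕ 68 = 67 ⊕ 68 = 0f
byte 5: (d7 ⊕ 04) ⊕ 20 = d3 ⊕ 20 = f3
byte 6: (17 ⊕ 94) ⊕ 68 = 83 ⊕ 68 = eb
byte 7: (d3 ⊕ f1) ⊕ 65 = 22 ⊕ 65 = 47
byte 8: (39 ⊕ d0) ⊕ 6c = e9 ⊕ 6c = 85
byte 9: (36 ⊕ 56) ⊕ 6c = 60 ⊕ 6c = 0c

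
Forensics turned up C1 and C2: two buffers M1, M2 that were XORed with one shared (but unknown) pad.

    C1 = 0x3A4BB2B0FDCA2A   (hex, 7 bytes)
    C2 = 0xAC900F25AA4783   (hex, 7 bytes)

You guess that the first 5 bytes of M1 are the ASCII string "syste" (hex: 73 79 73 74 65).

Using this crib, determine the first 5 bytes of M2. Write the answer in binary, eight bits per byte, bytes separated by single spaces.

First, C1 ⊕ C2 = (M1 ⊕ K) ⊕ (M2 ⊕ K) = M1 ⊕ M2, so the key drops out. Then M2 = (M1 ⊕ M2) ⊕ M1 over the first 5 bytes.
byte 0: (3a ⊕ ac) ⊕ 73 = 96 ⊕ 73 = e5
byte 1: (4b ⊕ 90) ⊕ 79 = db ⊕ 79 = a2
byte 2: (b2 ⊕ 0f) ⊕ 73 = bd ⊕ 73 = ce
byte 3: (b0 ⊕ 25) ⊕ 74 = 95 ⊕ 74 = e1
byte 4: (fd ⊕ aa) ⊕ 65 = 57 ⊕ 65 = 32

11100101 10100010 11001110 11100001 00110010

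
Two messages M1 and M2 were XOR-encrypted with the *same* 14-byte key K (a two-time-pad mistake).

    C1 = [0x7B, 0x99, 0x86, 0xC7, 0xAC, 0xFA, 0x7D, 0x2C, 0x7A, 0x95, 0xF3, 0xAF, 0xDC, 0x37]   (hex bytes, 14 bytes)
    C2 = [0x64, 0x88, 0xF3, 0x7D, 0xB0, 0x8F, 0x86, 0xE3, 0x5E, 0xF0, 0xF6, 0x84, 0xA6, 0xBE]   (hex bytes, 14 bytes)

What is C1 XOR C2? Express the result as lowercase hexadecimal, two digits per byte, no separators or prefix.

C1 ⊕ C2 = (M1 ⊕ K) ⊕ (M2 ⊕ K) = M1 ⊕ M2 — the shared key cancels under XOR.
7b ⊕ 64 = 1f
99 ⊕ 88 = 11
86 ⊕ f3 = 75
c7 ⊕ 7d = ba
ac ⊕ b0 = 1c
fa ⊕ 8f = 75
7d ⊕ 86 = fb
2c ⊕ e3 = cf
7a ⊕ 5e = 24
95 ⊕ f0 = 65
f3 ⊕ f6 = 05
af ⊕ 84 = 2b
dc ⊕ a6 = 7a
37 ⊕ be = 89

1f1175ba1c75fbcf2465052b7a89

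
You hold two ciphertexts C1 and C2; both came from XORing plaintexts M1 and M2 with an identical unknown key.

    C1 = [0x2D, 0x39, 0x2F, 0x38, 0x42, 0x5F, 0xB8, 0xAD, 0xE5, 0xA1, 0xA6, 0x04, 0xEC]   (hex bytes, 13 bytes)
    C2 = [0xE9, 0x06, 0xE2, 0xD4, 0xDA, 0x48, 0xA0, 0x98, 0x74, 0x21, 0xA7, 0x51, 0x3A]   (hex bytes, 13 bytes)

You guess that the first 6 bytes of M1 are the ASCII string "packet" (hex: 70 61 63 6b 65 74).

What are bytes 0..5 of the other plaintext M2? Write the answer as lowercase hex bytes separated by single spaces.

First, C1 ⊕ C2 = (M1 ⊕ K) ⊕ (M2 ⊕ K) = M1 ⊕ M2, so the key drops out. Then M2 = (M1 ⊕ M2) ⊕ M1 over the first 6 bytes.
byte 0: (2d xor e9) xor 70 = c4 xor 70 = b4
byte 1: (39 xor 06) xor 61 = 3f xor 61 = 5e
byte 2: (2f xor e2) xor 63 = cd xor 63 = ae
byte 3: (38 xor d4) xor 6b = ec xor 6b = 87
byte 4: (42 xor da) xor 65 = 98 xor 65 = fd
byte 5: (5f xor 48) xor 74 = 17 xor 74 = 63

b4 5e ae 87 fd 63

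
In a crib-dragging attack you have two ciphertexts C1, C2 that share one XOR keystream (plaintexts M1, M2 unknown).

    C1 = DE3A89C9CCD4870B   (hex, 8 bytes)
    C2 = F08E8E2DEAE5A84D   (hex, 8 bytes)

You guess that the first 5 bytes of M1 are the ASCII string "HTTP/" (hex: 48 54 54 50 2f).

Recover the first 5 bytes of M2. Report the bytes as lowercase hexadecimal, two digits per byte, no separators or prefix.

First, C1 ⊕ C2 = (M1 ⊕ K) ⊕ (M2 ⊕ K) = M1 ⊕ M2, so the key drops out. Then M2 = (M1 ⊕ M2) ⊕ M1 over the first 5 bytes.
byte 0: (de ⊕ f0) ⊕ 48 = 2e ⊕ 48 = 66
byte 1: (3a ⊕ 8e) ⊕ 54 = b4 ⊕ 54 = e0
byte 2: (89 ⊕ 8e) ⊕ 54 = 07 ⊕ 54 = 53
byte 3: (c9 ⊕ 2d) ⊕ 50 = e4 ⊕ 50 = b4
byte 4: (cc ⊕ ea) ⊕ 2f = 26 ⊕ 2f = 09

66e053b409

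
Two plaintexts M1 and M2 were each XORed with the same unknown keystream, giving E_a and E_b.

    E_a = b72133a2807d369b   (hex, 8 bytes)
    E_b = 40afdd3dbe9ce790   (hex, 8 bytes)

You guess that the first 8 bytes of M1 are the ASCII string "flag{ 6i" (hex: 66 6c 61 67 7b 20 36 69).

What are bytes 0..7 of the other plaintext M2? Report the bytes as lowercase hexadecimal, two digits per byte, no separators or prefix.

First, E_a ⊕ E_b = (M1 ⊕ K) ⊕ (M2 ⊕ K) = M1 ⊕ M2, so the key drops out. Then M2 = (M1 ⊕ M2) ⊕ M1 over the first 8 bytes.
byte 0: (b7 ⊕ 40) ⊕ 66 = f7 ⊕ 66 = 91
byte 1: (21 ⊕ af) ⊕ 6c = 8e ⊕ 6c = e2
byte 2: (33 ⊕ dd) ⊕ 61 = ee ⊕ 61 = 8f
byte 3: (a2 ⊕ 3d) ⊕ 67 = 9f ⊕ 67 = f8
byte 4: (80 ⊕ be) ⊕ 7b = 3e ⊕ 7b = 45
byte 5: (7d ⊕ 9c) ⊕ 20 = e1 ⊕ 20 = c1
byte 6: (36 ⊕ e7) ⊕ 36 = d1 ⊕ 36 = e7
byte 7: (9b ⊕ 90) ⊕ 69 = 0b ⊕ 69 = 62

91e28ff845c1e762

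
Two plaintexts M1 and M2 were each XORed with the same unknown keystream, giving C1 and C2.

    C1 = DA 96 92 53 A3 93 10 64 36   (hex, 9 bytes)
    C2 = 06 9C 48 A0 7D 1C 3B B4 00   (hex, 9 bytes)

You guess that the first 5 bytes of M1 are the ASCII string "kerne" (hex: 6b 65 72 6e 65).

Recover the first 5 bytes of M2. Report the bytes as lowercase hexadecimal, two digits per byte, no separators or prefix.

First, C1 ⊕ C2 = (M1 ⊕ K) ⊕ (M2 ⊕ K) = M1 ⊕ M2, so the key drops out. Then M2 = (M1 ⊕ M2) ⊕ M1 over the first 5 bytes.
byte 0: (da ⊕ 06) ⊕ 6b = dc ⊕ 6b = b7
byte 1: (96 ⊕ 9c) ⊕ 65 = 0a ⊕ 65 = 6f
byte 2: (92 ⊕ 48) ⊕ 72 = da ⊕ 72 = a8
byte 3: (53 ⊕ a0) ⊕ 6e = f3 ⊕ 6e = 9d
byte 4: (a3 ⊕ 7d) ⊕ 65 = de ⊕ 65 = bb

b76fa89dbb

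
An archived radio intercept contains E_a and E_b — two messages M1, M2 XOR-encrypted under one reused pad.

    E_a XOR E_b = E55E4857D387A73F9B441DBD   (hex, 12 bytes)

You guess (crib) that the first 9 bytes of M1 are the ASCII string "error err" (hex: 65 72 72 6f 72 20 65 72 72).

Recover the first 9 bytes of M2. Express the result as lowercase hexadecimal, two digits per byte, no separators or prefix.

Since E_a ⊕ E_b = M1 ⊕ M2, XORing with the guessed M1 bytes yields the corresponding M2 bytes: M2 = (E_a ⊕ E_b) ⊕ M1.
byte 0: e5 XOR 65 = 80
byte 1: 5e XOR 72 = 2c
byte 2: 48 XOR 72 = 3a
byte 3: 57 XOR 6f = 38
byte 4: d3 XOR 72 = a1
byte 5: 87 XOR 20 = a7
byte 6: a7 XOR 65 = c2
byte 7: 3f XOR 72 = 4d
byte 8: 9b XOR 72 = e9

802c3a38a1a7c24de9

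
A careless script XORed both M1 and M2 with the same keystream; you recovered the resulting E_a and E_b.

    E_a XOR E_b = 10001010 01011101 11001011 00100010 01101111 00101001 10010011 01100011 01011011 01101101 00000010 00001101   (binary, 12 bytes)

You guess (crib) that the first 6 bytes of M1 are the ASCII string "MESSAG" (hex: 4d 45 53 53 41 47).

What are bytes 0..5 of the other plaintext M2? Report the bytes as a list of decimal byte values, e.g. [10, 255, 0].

Since E_a ⊕ E_b = M1 ⊕ M2, XORing with the guessed M1 bytes yields the corresponding M2 bytes: M2 = (E_a ⊕ E_b) ⊕ M1.
8a ⊕ 4d = c7
5d ⊕ 45 = 18
cb ⊕ 53 = 98
22 ⊕ 53 = 71
6f ⊕ 41 = 2e
29 ⊕ 47 = 6e

[199, 24, 152, 113, 46, 110]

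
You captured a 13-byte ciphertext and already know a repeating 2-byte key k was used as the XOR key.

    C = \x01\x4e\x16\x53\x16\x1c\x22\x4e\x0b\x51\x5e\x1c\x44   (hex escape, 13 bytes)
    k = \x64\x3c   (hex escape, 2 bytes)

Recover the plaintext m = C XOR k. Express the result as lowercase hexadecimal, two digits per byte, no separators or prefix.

6572726f722046726f6d3a2020

The 2-byte key repeats, so the effective keystream is 64 3c 64 3c 64 3c 64 3c 64 3c 64 3c 64.
byte 0: 01 XOR 64 = 65
byte 1: 4e XOR 3c = 72
byte 2: 16 XOR 64 = 72
byte 3: 53 XOR 3c = 6f
byte 4: 16 XOR 64 = 72
byte 5: 1c XOR 3c = 20
byte 6: 22 XOR 64 = 46
byte 7: 4e XOR 3c = 72
byte 8: 0b XOR 64 = 6f
byte 9: 51 XOR 3c = 6d
byte 10: 5e XOR 64 = 3a
byte 11: 1c XOR 3c = 20
byte 12: 44 XOR 64 = 20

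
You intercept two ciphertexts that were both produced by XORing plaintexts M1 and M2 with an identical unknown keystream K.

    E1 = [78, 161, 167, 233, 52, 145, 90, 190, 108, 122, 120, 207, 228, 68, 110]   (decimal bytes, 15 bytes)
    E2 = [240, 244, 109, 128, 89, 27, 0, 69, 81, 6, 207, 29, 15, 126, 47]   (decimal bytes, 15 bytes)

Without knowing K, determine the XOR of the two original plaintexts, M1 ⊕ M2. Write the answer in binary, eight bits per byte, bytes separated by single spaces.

E1 ⊕ E2 = (M1 ⊕ K) ⊕ (M2 ⊕ K) = M1 ⊕ M2 — the shared key cancels under XOR.
4e xor f0 = be
a1 xor f4 = 55
a7 xor 6d = ca
e9 xor 80 = 69
34 xor 59 = 6d
91 xor 1b = 8a
5a xor 00 = 5a
be xor 45 = fb
6c xor 51 = 3d
7a xor 06 = 7c
78 xor cf = b7
cf xor 1d = d2
e4 xor 0f = eb
44 xor 7e = 3a
6e xor 2f = 41

10111110 01010101 11001010 01101001 01101101 10001010 01011010 11111011 00111101 01111100 10110111 11010010 11101011 00111010 01000001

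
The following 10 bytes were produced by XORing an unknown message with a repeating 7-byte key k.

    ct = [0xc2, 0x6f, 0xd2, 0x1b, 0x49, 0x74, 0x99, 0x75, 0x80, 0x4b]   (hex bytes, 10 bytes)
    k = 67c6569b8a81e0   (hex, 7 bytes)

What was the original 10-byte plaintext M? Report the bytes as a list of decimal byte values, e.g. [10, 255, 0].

[165, 169, 132, 128, 195, 245, 121, 18, 70, 29]

The 7-byte key repeats, so the effective keystream is 67 c6 56 9b 8a 81 e0 67 c6 56.
byte 0: 11000010 XOR 01100111 = 10100101
byte 1: 01101111 XOR 11000110 = 10101001
byte 2: 11010010 XOR 01010110 = 10000100
byte 3: 00011011 XOR 10011011 = 10000000
byte 4: 01001001 XOR 10001010 = 11000011
byte 5: 01110100 XOR 10000001 = 11110101
byte 6: 10011001 XOR 11100000 = 01111001
byte 7: 01110101 XOR 01100111 = 00010010
byte 8: 10000000 XOR 11000110 = 01000110
byte 9: 01001011 XOR 01010110 = 00011101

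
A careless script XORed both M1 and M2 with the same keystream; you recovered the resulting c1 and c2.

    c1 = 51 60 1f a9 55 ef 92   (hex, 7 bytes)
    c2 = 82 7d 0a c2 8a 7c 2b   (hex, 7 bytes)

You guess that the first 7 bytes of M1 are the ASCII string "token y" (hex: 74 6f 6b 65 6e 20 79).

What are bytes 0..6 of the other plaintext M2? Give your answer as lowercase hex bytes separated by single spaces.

a7 72 7e 0e b1 b3 c0

First, c1 ⊕ c2 = (M1 ⊕ K) ⊕ (M2 ⊕ K) = M1 ⊕ M2, so the key drops out. Then M2 = (M1 ⊕ M2) ⊕ M1 over the first 7 bytes.
byte 0: (51 xor 82) xor 74 = d3 xor 74 = a7
byte 1: (60 xor 7d) xor 6f = 1d xor 6f = 72
byte 2: (1f xor 0a) xor 6b = 15 xor 6b = 7e
byte 3: (a9 xor c2) xor 65 = 6b xor 65 = 0e
byte 4: (55 xor 8a) xor 6e = df xor 6e = b1
byte 5: (ef xor 7c) xor 20 = 93 xor 20 = b3
byte 6: (92 xor 2b) xor 79 = b9 xor 79 = c0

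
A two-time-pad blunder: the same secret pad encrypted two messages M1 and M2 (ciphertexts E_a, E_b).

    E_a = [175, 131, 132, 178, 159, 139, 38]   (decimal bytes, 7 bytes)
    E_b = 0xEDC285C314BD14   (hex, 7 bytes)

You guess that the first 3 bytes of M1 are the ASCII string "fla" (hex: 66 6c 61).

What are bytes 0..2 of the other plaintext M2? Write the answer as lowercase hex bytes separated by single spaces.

First, E_a ⊕ E_b = (M1 ⊕ K) ⊕ (M2 ⊕ K) = M1 ⊕ M2, so the key drops out. Then M2 = (M1 ⊕ M2) ⊕ M1 over the first 3 bytes.
byte 0: (af ^ ed) ^ 66 = 42 ^ 66 = 24
byte 1: (83 ^ c2) ^ 6c = 41 ^ 6c = 2d
byte 2: (84 ^ 85) ^ 61 = 01 ^ 61 = 60

24 2d 60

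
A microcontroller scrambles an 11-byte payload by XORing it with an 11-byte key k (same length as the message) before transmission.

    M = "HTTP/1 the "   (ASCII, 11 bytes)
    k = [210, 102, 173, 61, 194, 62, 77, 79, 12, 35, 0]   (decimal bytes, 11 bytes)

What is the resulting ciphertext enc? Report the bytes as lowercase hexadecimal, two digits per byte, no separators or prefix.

01001000 XOR 11010010 = 10011010
01010100 XOR 01100110 = 00110010
01010100 XOR 10101101 = 11111001
01010000 XOR 00111101 = 01101101
00101111 XOR 11000010 = 11101101
00110001 XOR 00111110 = 00001111
00100000 XOR 01001101 = 01101101
01110100 XOR 01001111 = 00111011
01101000 XOR 00001100 = 01100100
01100101 XOR 00100011 = 01000110
00100000 XOR 00000000 = 00100000

9a32f96ded0f6d3b644620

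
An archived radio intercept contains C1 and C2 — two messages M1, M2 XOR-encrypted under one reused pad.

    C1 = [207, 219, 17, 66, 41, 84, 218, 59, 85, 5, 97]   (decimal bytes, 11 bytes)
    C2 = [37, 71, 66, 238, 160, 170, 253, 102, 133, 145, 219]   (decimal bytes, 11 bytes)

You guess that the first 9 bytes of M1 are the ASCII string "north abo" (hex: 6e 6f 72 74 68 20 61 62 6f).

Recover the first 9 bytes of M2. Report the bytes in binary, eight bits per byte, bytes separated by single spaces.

First, C1 ⊕ C2 = (M1 ⊕ K) ⊕ (M2 ⊕ K) = M1 ⊕ M2, so the key drops out. Then M2 = (M1 ⊕ M2) ⊕ M1 over the first 9 bytes.
byte 0: (cf ⊕ 25) ⊕ 6e = ea ⊕ 6e = 84
byte 1: (db ⊕ 47) ⊕ 6f = 9c ⊕ 6f = f3
byte 2: (11 ⊕ 42) ⊕ 72 = 53 ⊕ 72 = 21
byte 3: (42 ⊕ ee) ⊕ 74 = ac ⊕ 74 = d8
byte 4: (29 ⊕ a0) ⊕ 68 = 89 ⊕ 68 = e1
byte 5: (54 ⊕ aa) ⊕ 20 = fe ⊕ 20 = de
byte 6: (da ⊕ fd) ⊕ 61 = 27 ⊕ 61 = 46
byte 7: (3b ⊕ 66) ⊕ 62 = 5d ⊕ 62 = 3f
byte 8: (55 ⊕ 85) ⊕ 6f = d0 ⊕ 6f = bf

10000100 11110011 00100001 11011000 11100001 11011110 01000110 00111111 10111111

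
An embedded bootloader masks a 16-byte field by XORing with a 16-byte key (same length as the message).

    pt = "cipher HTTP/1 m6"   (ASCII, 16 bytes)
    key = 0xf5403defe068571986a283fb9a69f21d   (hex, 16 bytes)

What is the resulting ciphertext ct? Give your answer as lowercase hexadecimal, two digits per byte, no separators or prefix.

96294d87851a7751d2f6d3d4ab499f2b

XOR is its own inverse, so applying the key byte-wise gives the result directly.
byte 0: 63 ^ f5 = 96
byte 1: 69 ^ 40 = 29
byte 2: 70 ^ 3d = 4d
byte 3: 68 ^ ef = 87
byte 4: 65 ^ e0 = 85
byte 5: 72 ^ 68 = 1a
byte 6: 20 ^ 57 = 77
byte 7: 48 ^ 19 = 51
byte 8: 54 ^ 86 = d2
byte 9: 54 ^ a2 = f6
byte 10: 50 ^ 83 = d3
byte 11: 2f ^ fb = d4
byte 12: 31 ^ 9a = ab
byte 13: 20 ^ 69 = 49
byte 14: 6d ^ f2 = 9f
byte 15: 36 ^ 1d = 2b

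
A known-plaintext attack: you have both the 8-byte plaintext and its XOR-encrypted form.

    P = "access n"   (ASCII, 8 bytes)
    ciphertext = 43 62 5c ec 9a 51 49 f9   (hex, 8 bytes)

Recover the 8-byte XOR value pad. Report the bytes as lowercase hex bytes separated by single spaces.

Since ciphertext = P ⊕ pad, XORing both sides with P gives pad = P ⊕ ciphertext.
61 xor 43 = 22
63 xor 62 = 01
63 xor 5c = 3f
65 xor ec = 89
73 xor 9a = e9
73 xor 51 = 22
20 xor 49 = 69
6e xor f9 = 97

22 01 3f 89 e9 22 69 97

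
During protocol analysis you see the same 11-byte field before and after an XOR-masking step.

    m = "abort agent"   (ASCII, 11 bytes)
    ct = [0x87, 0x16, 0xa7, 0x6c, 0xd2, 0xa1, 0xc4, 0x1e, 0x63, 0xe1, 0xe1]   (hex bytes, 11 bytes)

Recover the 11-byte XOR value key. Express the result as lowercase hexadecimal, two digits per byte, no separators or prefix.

Since ct = m ⊕ key, XORing both sides with m gives key = m ⊕ ct.
61 XOR 87 = e6
62 XOR 16 = 74
6f XOR a7 = c8
72 XOR 6c = 1e
74 XOR d2 = a6
20 XOR a1 = 81
61 XOR c4 = a5
67 XOR 1e = 79
65 XOR 63 = 06
6e XOR e1 = 8f
74 XOR e1 = 95

e674c81ea681a579068f95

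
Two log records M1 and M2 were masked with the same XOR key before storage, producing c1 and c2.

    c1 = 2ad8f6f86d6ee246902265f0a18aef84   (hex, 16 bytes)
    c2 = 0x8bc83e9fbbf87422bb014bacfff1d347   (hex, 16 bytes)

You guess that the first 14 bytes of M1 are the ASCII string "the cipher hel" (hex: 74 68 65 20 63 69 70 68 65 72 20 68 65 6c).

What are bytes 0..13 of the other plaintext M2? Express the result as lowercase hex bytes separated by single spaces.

First, c1 ⊕ c2 = (M1 ⊕ K) ⊕ (M2 ⊕ K) = M1 ⊕ M2, so the key drops out. Then M2 = (M1 ⊕ M2) ⊕ M1 over the first 14 bytes.
byte 0: (2a ⊕ 8b) ⊕ 74 = a1 ⊕ 74 = d5
byte 1: (d8 ⊕ c8) ⊕ 68 = 10 ⊕ 68 = 78
byte 2: (f6 ⊕ 3e) ⊕ 65 = c8 ⊕ 65 = ad
byte 3: (f8 ⊕ 9f) ⊕ 20 = 67 ⊕ 20 = 47
byte 4: (6d ⊕ bb) ⊕ 63 = d6 ⊕ 63 = b5
byte 5: (6e ⊕ f8) ⊕ 69 = 96 ⊕ 69 = ff
byte 6: (e2 ⊕ 74) ⊕ 70 = 96 ⊕ 70 = e6
byte 7: (46 ⊕ 22) ⊕ 68 = 64 ⊕ 68 = 0c
byte 8: (90 ⊕ bb) ⊕ 65 = 2b ⊕ 65 = 4e
byte 9: (22 ⊕ 01) ⊕ 72 = 23 ⊕ 72 = 51
byte 10: (65 ⊕ 4b) ⊕ 20 = 2e ⊕ 20 = 0e
byte 11: (f0 ⊕ ac) ⊕ 68 = 5c ⊕ 68 = 34
byte 12: (a1 ⊕ ff) ⊕ 65 = 5e ⊕ 65 = 3b
byte 13: (8a ⊕ f1) ⊕ 6c = 7b ⊕ 6c = 17

d5 78 ad 47 b5 ff e6 0c 4e 51 0e 34 3b 17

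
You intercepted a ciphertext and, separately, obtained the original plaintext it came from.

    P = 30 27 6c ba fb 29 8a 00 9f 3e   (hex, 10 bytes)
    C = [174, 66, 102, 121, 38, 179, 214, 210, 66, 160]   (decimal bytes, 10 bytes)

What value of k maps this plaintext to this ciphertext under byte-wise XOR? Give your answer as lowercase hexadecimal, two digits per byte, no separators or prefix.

9e650ac3dd9a5cd2dd9e

Since C = P ⊕ k, XORing both sides with P gives k = P ⊕ C.
30 XOR ae = 9e
27 XOR 42 = 65
6c XOR 66 = 0a
ba XOR 79 = c3
fb XOR 26 = dd
29 XOR b3 = 9a
8a XOR d6 = 5c
00 XOR d2 = d2
9f XOR 42 = dd
3e XOR a0 = 9e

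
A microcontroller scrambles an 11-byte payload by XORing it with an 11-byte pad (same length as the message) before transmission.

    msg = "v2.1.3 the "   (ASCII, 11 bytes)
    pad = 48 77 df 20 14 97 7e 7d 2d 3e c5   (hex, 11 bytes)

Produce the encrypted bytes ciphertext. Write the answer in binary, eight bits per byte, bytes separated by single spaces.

00111110 01000101 11110001 00010001 00111010 10100100 01011110 00001001 01000101 01011011 11100101

XOR is its own inverse, so applying the key byte-wise gives the result directly.
byte 0: 76 ⊕ 48 = 3e
byte 1: 32 ⊕ 77 = 45
byte 2: 2e ⊕ df = f1
byte 3: 31 ⊕ 20 = 11
byte 4: 2e ⊕ 14 = 3a
byte 5: 33 ⊕ 97 = a4
byte 6: 20 ⊕ 7e = 5e
byte 7: 74 ⊕ 7d = 09
byte 8: 68 ⊕ 2d = 45
byte 9: 65 ⊕ 3e = 5b
byte 10: 20 ⊕ c5 = e5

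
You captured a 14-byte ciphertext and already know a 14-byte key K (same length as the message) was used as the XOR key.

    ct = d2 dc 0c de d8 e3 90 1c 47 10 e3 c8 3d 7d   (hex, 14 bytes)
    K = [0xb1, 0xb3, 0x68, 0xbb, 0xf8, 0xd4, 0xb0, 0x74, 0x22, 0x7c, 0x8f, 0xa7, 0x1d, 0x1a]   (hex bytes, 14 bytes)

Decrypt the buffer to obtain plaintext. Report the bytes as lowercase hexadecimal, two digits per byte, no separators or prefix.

XOR is its own inverse, so applying the key byte-wise gives the result directly.
d2 ^ b1 = 63
dc ^ b3 = 6f
0c ^ 68 = 64
de ^ bb = 65
d8 ^ f8 = 20
e3 ^ d4 = 37
90 ^ b0 = 20
1c ^ 74 = 68
47 ^ 22 = 65
10 ^ 7c = 6c
e3 ^ 8f = 6c
c8 ^ a7 = 6f
3d ^ 1d = 20
7d ^ 1a = 67

636f646520372068656c6c6f2067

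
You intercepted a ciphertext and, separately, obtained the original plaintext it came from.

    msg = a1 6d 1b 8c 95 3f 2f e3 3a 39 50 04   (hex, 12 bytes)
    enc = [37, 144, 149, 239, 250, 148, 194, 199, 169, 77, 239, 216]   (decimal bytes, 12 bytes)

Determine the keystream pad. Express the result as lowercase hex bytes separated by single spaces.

Since enc = msg ⊕ pad, XORing both sides with msg gives pad = msg ⊕ enc.
byte 0: a1 ^ 25 = 84
byte 1: 6d ^ 90 = fd
byte 2: 1b ^ 95 = 8e
byte 3: 8c ^ ef = 63
byte 4: 95 ^ fa = 6f
byte 5: 3f ^ 94 = ab
byte 6: 2f ^ c2 = ed
byte 7: e3 ^ c7 = 24
byte 8: 3a ^ a9 = 93
byte 9: 39 ^ 4d = 74
byte 10: 50 ^ ef = bf
byte 11: 04 ^ d8 = dc

84 fd 8e 63 6f ab ed 24 93 74 bf dc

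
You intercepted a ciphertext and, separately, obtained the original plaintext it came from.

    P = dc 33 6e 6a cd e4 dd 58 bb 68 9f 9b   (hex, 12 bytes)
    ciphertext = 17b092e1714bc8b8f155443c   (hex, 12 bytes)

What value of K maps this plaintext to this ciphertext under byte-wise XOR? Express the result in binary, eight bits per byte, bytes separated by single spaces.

Since ciphertext = P ⊕ K, XORing both sides with P gives K = P ⊕ ciphertext.
byte 0: 11011100 ⊕ 00010111 = 11001011
byte 1: 00110011 ⊕ 10110000 = 10000011
byte 2: 01101110 ⊕ 10010010 = 11111100
byte 3: 01101010 ⊕ 11100001 = 10001011
byte 4: 11001101 ⊕ 01110001 = 10111100
byte 5: 11100100 ⊕ 01001011 = 10101111
byte 6: 11011101 ⊕ 11001000 = 00010101
byte 7: 01011000 ⊕ 10111000 = 11100000
byte 8: 10111011 ⊕ 11110001 = 01001010
byte 9: 01101000 ⊕ 01010101 = 00111101
byte 10: 10011111 ⊕ 01000100 = 11011011
byte 11: 10011011 ⊕ 00111100 = 10100111

11001011 10000011 11111100 10001011 10111100 10101111 00010101 11100000 01001010 00111101 11011011 10100111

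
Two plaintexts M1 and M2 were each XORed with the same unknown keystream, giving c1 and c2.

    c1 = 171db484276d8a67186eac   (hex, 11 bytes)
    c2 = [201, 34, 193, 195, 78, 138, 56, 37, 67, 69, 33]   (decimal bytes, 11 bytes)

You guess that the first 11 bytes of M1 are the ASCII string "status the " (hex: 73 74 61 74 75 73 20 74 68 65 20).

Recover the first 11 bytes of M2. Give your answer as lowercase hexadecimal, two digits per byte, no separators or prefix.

First, c1 ⊕ c2 = (M1 ⊕ K) ⊕ (M2 ⊕ K) = M1 ⊕ M2, so the key drops out. Then M2 = (M1 ⊕ M2) ⊕ M1 over the first 11 bytes.
byte 0: (17 xor c9) xor 73 = de xor 73 = ad
byte 1: (1d xor 22) xor 74 = 3f xor 74 = 4b
byte 2: (b4 xor c1) xor 61 = 75 xor 61 = 14
byte 3: (84 xor c3) xor 74 = 47 xor 74 = 33
byte 4: (27 xor 4e) xor 75 = 69 xor 75 = 1c
byte 5: (6d xor 8a) xor 73 = e7 xor 73 = 94
byte 6: (8a xor 38) xor 20 = b2 xor 20 = 92
byte 7: (67 xor 25) xor 74 = 42 xor 74 = 36
byte 8: (18 xor 43) xor 68 = 5b xor 68 = 33
byte 9: (6e xor 45) xor 65 = 2b xor 65 = 4e
byte 10: (ac xor 21) xor 20 = 8d xor 20 = ad

ad4b14331c949236334ead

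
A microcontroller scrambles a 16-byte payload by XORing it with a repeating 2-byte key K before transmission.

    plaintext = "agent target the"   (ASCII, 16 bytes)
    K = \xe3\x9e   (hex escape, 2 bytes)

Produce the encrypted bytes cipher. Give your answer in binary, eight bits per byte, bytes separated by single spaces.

10000010 11111001 10000110 11110000 10010111 10111110 10010111 11111111 10010001 11111001 10000110 11101010 11000011 11101010 10001011 11111011

The 2-byte key repeats, so the effective keystream is e3 9e e3 9e e3 9e e3 9e e3 9e e3 9e e3 9e e3 9e.
byte 0: 61 ⊕ e3 = 82
byte 1: 67 ⊕ 9e = f9
byte 2: 65 ⊕ e3 = 86
byte 3: 6e ⊕ 9e = f0
byte 4: 74 ⊕ e3 = 97
byte 5: 20 ⊕ 9e = be
byte 6: 74 ⊕ e3 = 97
byte 7: 61 ⊕ 9e = ff
byte 8: 72 ⊕ e3 = 91
byte 9: 67 ⊕ 9e = f9
byte 10: 65 ⊕ e3 = 86
byte 11: 74 ⊕ 9e = ea
byte 12: 20 ⊕ e3 = c3
byte 13: 74 ⊕ 9e = ea
byte 14: 68 ⊕ e3 = 8b
byte 15: 65 ⊕ 9e = fb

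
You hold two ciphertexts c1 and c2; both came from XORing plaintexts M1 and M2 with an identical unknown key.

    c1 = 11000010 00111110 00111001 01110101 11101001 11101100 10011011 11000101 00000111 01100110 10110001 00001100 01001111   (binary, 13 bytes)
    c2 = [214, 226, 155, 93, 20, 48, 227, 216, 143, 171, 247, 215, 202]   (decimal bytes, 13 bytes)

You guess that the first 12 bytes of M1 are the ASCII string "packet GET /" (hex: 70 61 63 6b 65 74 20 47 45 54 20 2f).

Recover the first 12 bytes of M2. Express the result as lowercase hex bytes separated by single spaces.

64 bd c1 43 98 a8 58 5a cd 99 66 f4

First, c1 ⊕ c2 = (M1 ⊕ K) ⊕ (M2 ⊕ K) = M1 ⊕ M2, so the key drops out. Then M2 = (M1 ⊕ M2) ⊕ M1 over the first 12 bytes.
byte 0: (c2 ⊕ d6) ⊕ 70 = 14 ⊕ 70 = 64
byte 1: (3e ⊕ e2) ⊕ 61 = dc ⊕ 61 = bd
byte 2: (39 ⊕ 9b) ⊕ 63 = a2 ⊕ 63 = c1
byte 3: (75 ⊕ 5d) ⊕ 6b = 28 ⊕ 6b = 43
byte 4: (e9 ⊕ 14) ⊕ 65 = fd ⊕ 65 = 98
byte 5: (ec ⊕ 30) ⊕ 74 = dc ⊕ 74 = a8
byte 6: (9b ⊕ e3) ⊕ 20 = 78 ⊕ 20 = 58
byte 7: (c5 ⊕ d8) ⊕ 47 = 1d ⊕ 47 = 5a
byte 8: (07 ⊕ 8f) ⊕ 45 = 88 ⊕ 45 = cd
byte 9: (66 ⊕ ab) ⊕ 54 = cd ⊕ 54 = 99
byte 10: (b1 ⊕ f7) ⊕ 20 = 46 ⊕ 20 = 66
byte 11: (0c ⊕ d7) ⊕ 2f = db ⊕ 2f = f4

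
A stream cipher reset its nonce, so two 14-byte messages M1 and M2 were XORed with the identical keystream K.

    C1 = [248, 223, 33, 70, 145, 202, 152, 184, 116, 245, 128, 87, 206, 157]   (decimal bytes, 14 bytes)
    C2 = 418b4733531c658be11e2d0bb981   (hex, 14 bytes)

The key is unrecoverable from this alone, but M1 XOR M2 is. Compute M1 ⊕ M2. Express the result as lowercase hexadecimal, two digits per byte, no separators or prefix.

b9546675c2d6fd3395ebad5c771c

C1 ⊕ C2 = (M1 ⊕ K) ⊕ (M2 ⊕ K) = M1 ⊕ M2 — the shared key cancels under XOR.
byte 0: 248 xor  65 = 185
byte 1: 223 xor 139 =  84
byte 2:  33 xor  71 = 102
byte 3:  70 xor  51 = 117
byte 4: 145 xor  83 = 194
byte 5: 202 xor  28 = 214
byte 6: 152 xor 101 = 253
byte 7: 184 xor 139 =  51
byte 8: 116 xor 225 = 149
byte 9: 245 xor  30 = 235
byte 10: 128 xor  45 = 173
byte 11:  87 xor  11 =  92
byte 12: 206 xor 185 = 119
byte 13: 157 xor 129 =  28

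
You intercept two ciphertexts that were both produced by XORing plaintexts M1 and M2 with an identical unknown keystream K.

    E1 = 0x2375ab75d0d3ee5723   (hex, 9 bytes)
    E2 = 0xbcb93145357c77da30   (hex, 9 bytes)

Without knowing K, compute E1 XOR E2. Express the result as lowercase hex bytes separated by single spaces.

E1 ⊕ E2 = (M1 ⊕ K) ⊕ (M2 ⊕ K) = M1 ⊕ M2 — the shared key cancels under XOR.
23 ^ bc = 9f
75 ^ b9 = cc
ab ^ 31 = 9a
75 ^ 45 = 30
d0 ^ 35 = e5
d3 ^ 7c = af
ee ^ 77 = 99
57 ^ da = 8d
23 ^ 30 = 13

9f cc 9a 30 e5 af 99 8d 13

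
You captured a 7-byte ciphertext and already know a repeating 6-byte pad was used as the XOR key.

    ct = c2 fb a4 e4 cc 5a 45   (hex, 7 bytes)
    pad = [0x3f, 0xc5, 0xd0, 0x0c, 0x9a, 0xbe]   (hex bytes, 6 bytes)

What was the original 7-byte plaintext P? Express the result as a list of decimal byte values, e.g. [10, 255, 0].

[253, 62, 116, 232, 86, 228, 122]

The 6-byte key repeats, so the effective keystream is 3f c5 d0 0c 9a be 3f.
byte 0: c2 ^ 3f = fd
byte 1: fb ^ c5 = 3e
byte 2: a4 ^ d0 = 74
byte 3: e4 ^ 0c = e8
byte 4: cc ^ 9a = 56
byte 5: 5a ^ be = e4
byte 6: 45 ^ 3f = 7a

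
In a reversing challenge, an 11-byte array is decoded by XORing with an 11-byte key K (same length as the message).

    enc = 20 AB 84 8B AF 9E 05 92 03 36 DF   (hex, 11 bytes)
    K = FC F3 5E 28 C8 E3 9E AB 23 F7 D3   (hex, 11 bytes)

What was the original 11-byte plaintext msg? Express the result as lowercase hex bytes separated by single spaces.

XOR is its own inverse, so applying the key byte-wise gives the result directly.
20 ⊕ fc = dc
ab ⊕ f3 = 58
84 ⊕ 5e = da
8b ⊕ 28 = a3
af ⊕ c8 = 67
9e ⊕ e3 = 7d
05 ⊕ 9e = 9b
92 ⊕ ab = 39
03 ⊕ 23 = 20
36 ⊕ f7 = c1
df ⊕ d3 = 0c

dc 58 da a3 67 7d 9b 39 20 c1 0c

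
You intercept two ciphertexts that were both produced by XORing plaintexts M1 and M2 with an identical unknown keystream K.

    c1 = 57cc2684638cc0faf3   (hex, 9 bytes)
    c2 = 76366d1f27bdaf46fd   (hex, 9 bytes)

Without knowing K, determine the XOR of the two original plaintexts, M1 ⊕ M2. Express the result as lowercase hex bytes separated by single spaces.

c1 ⊕ c2 = (M1 ⊕ K) ⊕ (M2 ⊕ K) = M1 ⊕ M2 — the shared key cancels under XOR.
01010111 XOR 01110110 = 00100001
11001100 XOR 00110110 = 11111010
00100110 XOR 01101101 = 01001011
10000100 XOR 00011111 = 10011011
01100011 XOR 00100111 = 01000100
10001100 XOR 10111101 = 00110001
11000000 XOR 10101111 = 01101111
11111010 XOR 01000110 = 10111100
11110011 XOR 11111101 = 00001110

21 fa 4b 9b 44 31 6f bc 0e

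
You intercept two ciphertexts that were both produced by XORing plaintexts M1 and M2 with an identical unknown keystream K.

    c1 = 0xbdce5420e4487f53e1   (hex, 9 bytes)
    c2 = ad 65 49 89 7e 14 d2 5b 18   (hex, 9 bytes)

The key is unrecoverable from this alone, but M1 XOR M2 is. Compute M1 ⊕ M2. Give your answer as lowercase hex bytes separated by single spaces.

c1 ⊕ c2 = (M1 ⊕ K) ⊕ (M2 ⊕ K) = M1 ⊕ M2 — the shared key cancels under XOR.
10111101 XOR 10101101 = 00010000
11001110 XOR 01100101 = 10101011
01010100 XOR 01001001 = 00011101
00100000 XOR 10001001 = 10101001
11100100 XOR 01111110 = 10011010
01001000 XOR 00010100 = 01011100
01111111 XOR 11010010 = 10101101
01010011 XOR 01011011 = 00001000
11100001 XOR 00011000 = 11111001

10 ab 1d a9 9a 5c ad 08 f9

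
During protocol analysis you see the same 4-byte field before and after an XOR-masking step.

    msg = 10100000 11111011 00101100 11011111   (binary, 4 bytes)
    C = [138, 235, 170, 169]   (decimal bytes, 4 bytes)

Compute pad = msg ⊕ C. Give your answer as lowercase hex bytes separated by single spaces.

2a 10 86 76

Since C = msg ⊕ pad, XORing both sides with msg gives pad = msg ⊕ C.
160 xor 138 =  42
251 xor 235 =  16
 44 xor 170 = 134
223 xor 169 = 118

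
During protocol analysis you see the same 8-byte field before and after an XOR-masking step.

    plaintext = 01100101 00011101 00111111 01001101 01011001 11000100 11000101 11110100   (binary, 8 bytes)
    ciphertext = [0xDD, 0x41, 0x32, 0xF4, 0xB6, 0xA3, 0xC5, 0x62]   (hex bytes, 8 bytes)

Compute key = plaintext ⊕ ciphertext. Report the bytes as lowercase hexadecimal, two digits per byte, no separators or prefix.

Since ciphertext = plaintext ⊕ key, XORing both sides with plaintext gives key = plaintext ⊕ ciphertext.
65 ^ dd = b8
1d ^ 41 = 5c
3f ^ 32 = 0d
4d ^ f4 = b9
59 ^ b6 = ef
c4 ^ a3 = 67
c5 ^ c5 = 00
f4 ^ 62 = 96

b85c0db9ef670096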